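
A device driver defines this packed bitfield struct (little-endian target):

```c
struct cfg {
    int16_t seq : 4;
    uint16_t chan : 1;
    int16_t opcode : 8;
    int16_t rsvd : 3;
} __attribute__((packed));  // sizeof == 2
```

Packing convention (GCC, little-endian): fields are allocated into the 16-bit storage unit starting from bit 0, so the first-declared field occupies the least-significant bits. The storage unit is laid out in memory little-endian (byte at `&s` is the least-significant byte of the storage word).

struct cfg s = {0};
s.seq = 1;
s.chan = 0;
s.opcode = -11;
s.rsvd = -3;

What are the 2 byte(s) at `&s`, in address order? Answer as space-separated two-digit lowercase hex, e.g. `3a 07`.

a1 be

seq (4b) val=1 bits=0x1 at bit 0: 0x0001
chan (1b) val=0 bits=0x0 at bit 4: 0x0001
opcode (8b) val=-11 bits=0xf5 at bit 5: 0x1ea1
rsvd (3b) val=-3 bits=0x5 at bit 13: 0xbea1
word = 0xbea1 → little-endian bytes:
  [0]=0xa1  [1]=0xbe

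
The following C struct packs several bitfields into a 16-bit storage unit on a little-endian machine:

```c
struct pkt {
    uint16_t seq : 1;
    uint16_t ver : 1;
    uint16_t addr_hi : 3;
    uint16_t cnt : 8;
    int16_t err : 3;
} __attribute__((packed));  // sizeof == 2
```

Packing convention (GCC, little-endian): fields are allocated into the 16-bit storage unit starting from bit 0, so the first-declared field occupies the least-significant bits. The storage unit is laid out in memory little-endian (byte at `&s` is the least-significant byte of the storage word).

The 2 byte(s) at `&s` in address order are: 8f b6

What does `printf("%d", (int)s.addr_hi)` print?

3

[0]=0x8f [1]=0xb6 (little-endian) → word 0xb68f
seq [0+:1] = (word>>0) & 0x1 = 1
ver [1+:1] = (word>>1) & 0x1 = 1
addr_hi [2+:3] = (word>>2) & 0x7 = 3  ←
cnt [5+:8] = (word>>5) & 0xff = 180
err [13+:3] = (word>>13) & 0x7 = 5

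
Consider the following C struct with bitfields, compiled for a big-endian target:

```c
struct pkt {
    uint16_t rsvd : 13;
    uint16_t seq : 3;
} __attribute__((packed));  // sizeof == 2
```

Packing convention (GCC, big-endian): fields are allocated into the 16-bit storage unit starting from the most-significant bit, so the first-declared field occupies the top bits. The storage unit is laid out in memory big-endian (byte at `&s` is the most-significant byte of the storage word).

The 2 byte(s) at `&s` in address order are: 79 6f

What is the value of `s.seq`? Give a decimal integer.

[0]=0x79 [1]=0x6f (big-endian) → word 0x796f
rsvd:13 @ bit 3 → (0x796f>>3)&0x1fff = 0xf2d
seq:3 @ bit 0 → (0x796f>>0)&0x7 = 0x7  ←

7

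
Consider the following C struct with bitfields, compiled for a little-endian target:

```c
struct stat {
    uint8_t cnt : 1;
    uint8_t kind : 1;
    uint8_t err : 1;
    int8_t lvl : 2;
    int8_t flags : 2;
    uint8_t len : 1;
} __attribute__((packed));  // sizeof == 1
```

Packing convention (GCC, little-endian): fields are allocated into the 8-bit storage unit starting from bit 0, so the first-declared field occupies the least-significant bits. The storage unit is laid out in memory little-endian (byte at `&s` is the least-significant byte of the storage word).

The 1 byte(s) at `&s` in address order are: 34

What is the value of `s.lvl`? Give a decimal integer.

[0]=0x34 (little-endian) → word 0x34
cnt:1 @ bit 0 → (0x34>>0)&0x1 = 0x0
kind:1 @ bit 1 → (0x34>>1)&0x1 = 0x0
err:1 @ bit 2 → (0x34>>2)&0x1 = 0x1
lvl:2 @ bit 3 → (0x34>>3)&0x3 = 0x2  ←
flags:2 @ bit 5 → (0x34>>5)&0x3 = 0x1
len:1 @ bit 7 → (0x34>>7)&0x1 = 0x0
lvl signed 2b, MSB=1: 2 - 4 = -2

-2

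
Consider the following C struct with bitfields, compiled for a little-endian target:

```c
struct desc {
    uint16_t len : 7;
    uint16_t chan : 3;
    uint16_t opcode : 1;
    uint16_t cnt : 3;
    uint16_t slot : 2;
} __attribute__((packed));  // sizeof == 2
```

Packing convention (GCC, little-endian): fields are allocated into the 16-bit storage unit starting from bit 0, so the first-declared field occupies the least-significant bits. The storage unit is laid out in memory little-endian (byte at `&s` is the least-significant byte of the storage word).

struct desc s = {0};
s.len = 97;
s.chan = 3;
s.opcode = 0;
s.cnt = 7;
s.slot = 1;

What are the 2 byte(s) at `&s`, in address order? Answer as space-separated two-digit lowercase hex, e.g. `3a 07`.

[0+:7] len=97 & 0x7f = 0x61; word=0x0061
[7+:3] chan=3 & 0x7 = 0x3; word=0x01e1
[10+:1] opcode=0 & 0x1 = 0x0; word=0x01e1
[11+:3] cnt=7 & 0x7 = 0x7; word=0x39e1
[14+:2] slot=1 & 0x3 = 0x1; word=0x79e1
word = 0x79e1 → little-endian bytes:
  [0]=0xe1  [1]=0x79

e1 79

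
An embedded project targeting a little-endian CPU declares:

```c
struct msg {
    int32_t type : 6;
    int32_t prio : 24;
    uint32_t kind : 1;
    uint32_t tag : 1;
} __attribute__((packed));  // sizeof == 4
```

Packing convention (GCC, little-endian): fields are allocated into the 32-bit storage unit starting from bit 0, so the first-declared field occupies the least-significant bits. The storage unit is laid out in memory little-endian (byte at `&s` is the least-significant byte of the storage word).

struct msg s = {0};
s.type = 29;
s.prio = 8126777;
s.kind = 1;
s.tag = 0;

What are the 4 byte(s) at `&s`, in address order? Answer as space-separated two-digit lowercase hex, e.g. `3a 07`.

5d 4e 00 5f

[0+:6] type=29 & 0x3f = 0x1d; word=0x0000001d
[6+:24] prio=8126777 & 0xffffff = 0x7c0139; word=0x1f004e5d
[30+:1] kind=1 & 0x1 = 0x1; word=0x5f004e5d
[31+:1] tag=0 & 0x1 = 0x0; word=0x5f004e5d
word = 0x5f004e5d → little-endian bytes:
  [0]=0x5d  [1]=0x4e  [2]=0x00  [3]=0x5f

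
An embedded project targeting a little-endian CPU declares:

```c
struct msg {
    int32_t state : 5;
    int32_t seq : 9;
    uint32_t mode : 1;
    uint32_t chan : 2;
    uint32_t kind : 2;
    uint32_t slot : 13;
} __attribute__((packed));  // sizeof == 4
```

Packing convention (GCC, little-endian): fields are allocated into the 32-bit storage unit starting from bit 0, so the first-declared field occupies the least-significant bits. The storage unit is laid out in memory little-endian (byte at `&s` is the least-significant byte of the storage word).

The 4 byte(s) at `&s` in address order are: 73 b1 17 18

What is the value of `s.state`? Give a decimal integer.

[0]=0x73 [1]=0xb1 [2]=0x17 [3]=0x18 (little-endian) → word 0x1817b173
state:5 @ bit 0 → (0x1817b173>>0)&0x1f = 0x13  ←
seq:9 @ bit 5 → (0x1817b173>>5)&0x1ff = 0x18b
mode:1 @ bit 14 → (0x1817b173>>14)&0x1 = 0x0
chan:2 @ bit 15 → (0x1817b173>>15)&0x3 = 0x3
kind:2 @ bit 17 → (0x1817b173>>17)&0x3 = 0x3
slot:13 @ bit 19 → (0x1817b173>>19)&0x1fff = 0x302
state signed 5b, MSB=1: 19 - 32 = -13

-13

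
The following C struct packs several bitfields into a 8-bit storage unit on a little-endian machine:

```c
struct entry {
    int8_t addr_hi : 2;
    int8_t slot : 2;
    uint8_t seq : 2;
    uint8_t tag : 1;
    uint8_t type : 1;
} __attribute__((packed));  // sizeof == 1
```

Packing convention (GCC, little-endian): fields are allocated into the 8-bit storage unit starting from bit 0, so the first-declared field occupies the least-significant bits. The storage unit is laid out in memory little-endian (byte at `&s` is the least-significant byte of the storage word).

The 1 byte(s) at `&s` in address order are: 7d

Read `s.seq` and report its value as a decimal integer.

[0]=0x7d (little-endian) → word 0x7d
addr_hi [0+:2] = (word>>0) & 0x3 = 1
slot [2+:2] = (word>>2) & 0x3 = 3
seq [4+:2] = (word>>4) & 0x3 = 3  ←
tag [6+:1] = (word>>6) & 0x1 = 1
type [7+:1] = (word>>7) & 0x1 = 0

3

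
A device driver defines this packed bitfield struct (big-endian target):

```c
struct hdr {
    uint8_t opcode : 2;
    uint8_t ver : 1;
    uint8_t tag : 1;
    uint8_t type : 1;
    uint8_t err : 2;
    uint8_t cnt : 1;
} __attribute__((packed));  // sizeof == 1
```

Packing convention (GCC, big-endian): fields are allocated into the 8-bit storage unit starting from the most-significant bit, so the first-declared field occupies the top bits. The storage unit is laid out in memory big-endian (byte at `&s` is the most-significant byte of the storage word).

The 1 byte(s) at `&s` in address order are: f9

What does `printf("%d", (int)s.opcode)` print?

[0]=0xf9 (big-endian) → word 0xf9
opcode [6+:2] = (word>>6) & 0x3 = 3  ←
ver [5+:1] = (word>>5) & 0x1 = 1
tag [4+:1] = (word>>4) & 0x1 = 1
type [3+:1] = (word>>3) & 0x1 = 1
err [1+:2] = (word>>1) & 0x3 = 0
cnt [0+:1] = (word>>0) & 0x1 = 1

3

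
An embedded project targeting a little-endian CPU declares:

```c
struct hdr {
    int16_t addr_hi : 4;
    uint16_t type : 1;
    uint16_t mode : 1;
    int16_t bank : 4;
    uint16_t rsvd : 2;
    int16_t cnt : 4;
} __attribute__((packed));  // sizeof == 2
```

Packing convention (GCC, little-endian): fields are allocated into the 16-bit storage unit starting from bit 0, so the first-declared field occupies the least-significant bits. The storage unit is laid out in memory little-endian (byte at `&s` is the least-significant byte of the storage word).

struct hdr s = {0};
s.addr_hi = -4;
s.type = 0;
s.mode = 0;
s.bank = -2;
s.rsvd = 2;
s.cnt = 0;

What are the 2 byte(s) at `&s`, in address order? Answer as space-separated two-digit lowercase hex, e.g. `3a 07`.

[0+:4] addr_hi=-4 & 0xf = 0xc; word=0x000c
[4+:1] type=0 & 0x1 = 0x0; word=0x000c
[5+:1] mode=0 & 0x1 = 0x0; word=0x000c
[6+:4] bank=-2 & 0xf = 0xe; word=0x038c
[10+:2] rsvd=2 & 0x3 = 0x2; word=0x0b8c
[12+:4] cnt=0 & 0xf = 0x0; word=0x0b8c
word = 0x0b8c → little-endian bytes:
  [0]=0x8c  [1]=0x0b

8c 0b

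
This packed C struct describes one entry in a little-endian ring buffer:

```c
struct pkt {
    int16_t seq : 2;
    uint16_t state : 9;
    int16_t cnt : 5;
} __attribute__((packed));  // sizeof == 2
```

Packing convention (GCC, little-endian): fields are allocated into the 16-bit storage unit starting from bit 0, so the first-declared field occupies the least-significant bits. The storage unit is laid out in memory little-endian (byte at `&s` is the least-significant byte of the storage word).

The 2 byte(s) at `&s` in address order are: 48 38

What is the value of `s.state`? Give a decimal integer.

[0]=0x48 [1]=0x38 (little-endian) → word 0x3848
seq [0+:2] = (word>>0) & 0x3 = 0
state [2+:9] = (word>>2) & 0x1ff = 18  ←
cnt [11+:5] = (word>>11) & 0x1f = 7

18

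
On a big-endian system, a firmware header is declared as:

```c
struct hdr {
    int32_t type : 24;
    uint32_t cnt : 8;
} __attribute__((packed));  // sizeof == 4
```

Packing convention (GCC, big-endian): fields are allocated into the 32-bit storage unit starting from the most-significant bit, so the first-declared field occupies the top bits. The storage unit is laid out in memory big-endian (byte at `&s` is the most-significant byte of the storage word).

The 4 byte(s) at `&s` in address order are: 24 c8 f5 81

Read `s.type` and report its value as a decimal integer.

2410741

[0]=0x24 [1]=0xc8 [2]=0xf5 [3]=0x81 (big-endian) → word 0x24c8f581
type [8+:24] = (word>>8) & 0xffffff = 2410741  ←
cnt [0+:8] = (word>>0) & 0xff = 129
type signed 24b, MSB=0: value = 2410741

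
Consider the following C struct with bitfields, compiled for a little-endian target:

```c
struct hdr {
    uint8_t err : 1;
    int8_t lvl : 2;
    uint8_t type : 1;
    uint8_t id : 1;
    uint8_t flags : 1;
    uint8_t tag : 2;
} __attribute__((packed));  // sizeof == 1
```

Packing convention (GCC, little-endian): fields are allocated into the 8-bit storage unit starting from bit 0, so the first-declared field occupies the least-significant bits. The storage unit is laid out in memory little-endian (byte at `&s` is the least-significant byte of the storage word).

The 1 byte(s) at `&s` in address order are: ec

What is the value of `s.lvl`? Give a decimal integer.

-2

[0]=0xec (little-endian) → word 0xec
err [0+:1] = (word>>0) & 0x1 = 0
lvl [1+:2] = (word>>1) & 0x3 = 2  ←
type [3+:1] = (word>>3) & 0x1 = 1
id [4+:1] = (word>>4) & 0x1 = 0
flags [5+:1] = (word>>5) & 0x1 = 1
tag [6+:2] = (word>>6) & 0x3 = 3
lvl signed 2b, MSB=1: 2 - 4 = -2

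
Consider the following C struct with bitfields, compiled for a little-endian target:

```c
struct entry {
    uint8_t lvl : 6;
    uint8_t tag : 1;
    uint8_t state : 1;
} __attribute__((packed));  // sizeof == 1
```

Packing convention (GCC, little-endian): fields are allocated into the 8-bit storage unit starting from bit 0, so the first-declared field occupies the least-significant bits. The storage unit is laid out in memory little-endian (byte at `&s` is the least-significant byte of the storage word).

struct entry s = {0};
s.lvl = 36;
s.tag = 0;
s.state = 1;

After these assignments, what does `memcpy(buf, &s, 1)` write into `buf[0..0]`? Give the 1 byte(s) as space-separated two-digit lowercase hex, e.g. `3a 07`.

[0+:6] lvl=36 & 0x3f = 0x24; word=0x24
[6+:1] tag=0 & 0x1 = 0x0; word=0x24
[7+:1] state=1 & 0x1 = 0x1; word=0xa4
word = 0xa4 → little-endian bytes:
  [0]=0xa4

a4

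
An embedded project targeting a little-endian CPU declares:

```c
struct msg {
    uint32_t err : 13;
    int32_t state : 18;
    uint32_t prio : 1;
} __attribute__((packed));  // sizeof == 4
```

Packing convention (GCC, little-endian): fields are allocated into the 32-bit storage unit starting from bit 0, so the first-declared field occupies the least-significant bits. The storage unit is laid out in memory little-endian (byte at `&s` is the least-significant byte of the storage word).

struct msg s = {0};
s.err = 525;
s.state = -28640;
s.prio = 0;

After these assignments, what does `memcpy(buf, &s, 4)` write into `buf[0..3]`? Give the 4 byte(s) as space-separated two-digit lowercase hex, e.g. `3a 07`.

0d 02 04 72

err:13 = 525 → 0x20d << 0 → word 0x0000020d
state:18 = -28640 → 0x39020 << 13 → word 0x7204020d
prio:1 = 0 → 0x0 << 31 → word 0x7204020d
word = 0x7204020d → little-endian bytes:
  [0]=0x0d  [1]=0x02  [2]=0x04  [3]=0x72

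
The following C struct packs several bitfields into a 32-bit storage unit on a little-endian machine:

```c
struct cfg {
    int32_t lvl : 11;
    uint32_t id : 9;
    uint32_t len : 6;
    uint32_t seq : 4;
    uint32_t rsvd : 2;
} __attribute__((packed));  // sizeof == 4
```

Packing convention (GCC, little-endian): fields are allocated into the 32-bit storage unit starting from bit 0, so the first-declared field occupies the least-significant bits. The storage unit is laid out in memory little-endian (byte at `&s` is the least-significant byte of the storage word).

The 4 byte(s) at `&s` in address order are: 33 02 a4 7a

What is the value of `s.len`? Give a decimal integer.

[0]=0x33 [1]=0x02 [2]=0xa4 [3]=0x7a (little-endian) → word 0x7aa40233
lvl:11 @ bit 0 → (0x7aa40233>>0)&0x7ff = 0x233
id:9 @ bit 11 → (0x7aa40233>>11)&0x1ff = 0x80
len:6 @ bit 20 → (0x7aa40233>>20)&0x3f = 0x2a  ←
seq:4 @ bit 26 → (0x7aa40233>>26)&0xf = 0xe
rsvd:2 @ bit 30 → (0x7aa40233>>30)&0x3 = 0x1

42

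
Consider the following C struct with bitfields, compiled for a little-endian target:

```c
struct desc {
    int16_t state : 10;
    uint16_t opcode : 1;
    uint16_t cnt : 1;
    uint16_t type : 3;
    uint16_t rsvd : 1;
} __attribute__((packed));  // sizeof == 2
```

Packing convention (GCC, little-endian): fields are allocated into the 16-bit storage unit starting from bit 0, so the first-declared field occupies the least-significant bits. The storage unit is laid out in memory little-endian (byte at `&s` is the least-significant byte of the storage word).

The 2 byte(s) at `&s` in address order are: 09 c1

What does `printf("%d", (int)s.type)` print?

[0]=0x09 [1]=0xc1 (little-endian) → word 0xc109
state [0+:10] = (word>>0) & 0x3ff = 265
opcode [10+:1] = (word>>10) & 0x1 = 0
cnt [11+:1] = (word>>11) & 0x1 = 0
type [12+:3] = (word>>12) & 0x7 = 4  ←
rsvd [15+:1] = (word>>15) & 0x1 = 1

4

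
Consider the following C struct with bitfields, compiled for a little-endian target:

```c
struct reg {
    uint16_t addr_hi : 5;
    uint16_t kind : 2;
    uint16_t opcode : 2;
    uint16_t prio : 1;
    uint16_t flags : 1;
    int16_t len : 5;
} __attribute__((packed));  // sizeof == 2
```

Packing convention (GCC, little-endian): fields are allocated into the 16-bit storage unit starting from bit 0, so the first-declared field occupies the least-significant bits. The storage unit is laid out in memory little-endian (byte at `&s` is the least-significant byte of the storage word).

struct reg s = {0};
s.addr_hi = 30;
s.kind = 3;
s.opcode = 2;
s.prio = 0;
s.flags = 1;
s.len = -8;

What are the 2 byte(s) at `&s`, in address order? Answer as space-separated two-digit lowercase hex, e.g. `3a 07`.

7e c5

addr_hi:5 = 30 → 0x1e << 0 → word 0x001e
kind:2 = 3 → 0x3 << 5 → word 0x007e
opcode:2 = 2 → 0x2 << 7 → word 0x017e
prio:1 = 0 → 0x0 << 9 → word 0x017e
flags:1 = 1 → 0x1 << 10 → word 0x057e
len:5 = -8 → 0x18 << 11 → word 0xc57e
word = 0xc57e → little-endian bytes:
  [0]=0x7e  [1]=0xc5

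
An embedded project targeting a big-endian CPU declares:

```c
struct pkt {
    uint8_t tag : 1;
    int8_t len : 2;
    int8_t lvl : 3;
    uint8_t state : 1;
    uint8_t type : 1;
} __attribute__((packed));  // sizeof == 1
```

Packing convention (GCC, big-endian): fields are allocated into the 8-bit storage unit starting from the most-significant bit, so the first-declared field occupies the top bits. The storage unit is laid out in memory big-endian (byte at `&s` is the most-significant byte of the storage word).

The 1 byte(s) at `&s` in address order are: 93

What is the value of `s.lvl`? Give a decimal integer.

-4

[0]=0x93 (big-endian) → word 0x93
tag [7+:1] = (word>>7) & 0x1 = 1
len [5+:2] = (word>>5) & 0x3 = 0
lvl [2+:3] = (word>>2) & 0x7 = 4  ←
state [1+:1] = (word>>1) & 0x1 = 1
type [0+:1] = (word>>0) & 0x1 = 1
lvl signed 3b, MSB=1: 4 - 8 = -4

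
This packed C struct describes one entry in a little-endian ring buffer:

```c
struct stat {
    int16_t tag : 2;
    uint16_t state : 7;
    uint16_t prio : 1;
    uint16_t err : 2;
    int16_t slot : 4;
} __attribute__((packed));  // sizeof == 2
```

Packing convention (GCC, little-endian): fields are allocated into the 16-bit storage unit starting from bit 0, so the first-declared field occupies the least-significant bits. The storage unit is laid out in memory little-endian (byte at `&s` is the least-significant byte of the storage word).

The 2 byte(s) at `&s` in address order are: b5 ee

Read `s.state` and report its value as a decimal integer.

[0]=0xb5 [1]=0xee (little-endian) → word 0xeeb5
tag:2 @ bit 0 → (0xeeb5>>0)&0x3 = 0x1
state:7 @ bit 2 → (0xeeb5>>2)&0x7f = 0x2d  ←
prio:1 @ bit 9 → (0xeeb5>>9)&0x1 = 0x1
err:2 @ bit 10 → (0xeeb5>>10)&0x3 = 0x3
slot:4 @ bit 12 → (0xeeb5>>12)&0xf = 0xe

45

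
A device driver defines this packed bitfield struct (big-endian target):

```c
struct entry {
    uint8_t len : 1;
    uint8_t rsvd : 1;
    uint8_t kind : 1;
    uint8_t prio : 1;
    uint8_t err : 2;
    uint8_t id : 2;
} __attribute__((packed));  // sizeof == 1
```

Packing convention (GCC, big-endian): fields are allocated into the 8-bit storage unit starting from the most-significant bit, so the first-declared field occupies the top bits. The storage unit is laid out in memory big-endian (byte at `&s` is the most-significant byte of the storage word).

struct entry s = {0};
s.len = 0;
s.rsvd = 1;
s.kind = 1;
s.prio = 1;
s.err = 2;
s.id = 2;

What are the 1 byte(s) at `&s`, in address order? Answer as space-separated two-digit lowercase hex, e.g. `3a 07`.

len:1 = 0 → 0x0 << 7 → word 0x00
rsvd:1 = 1 → 0x1 << 6 → word 0x40
kind:1 = 1 → 0x1 << 5 → word 0x60
prio:1 = 1 → 0x1 << 4 → word 0x70
err:2 = 2 → 0x2 << 2 → word 0x78
id:2 = 2 → 0x2 << 0 → word 0x7a
word = 0x7a → big-endian bytes:
  [0]=0x7a

7a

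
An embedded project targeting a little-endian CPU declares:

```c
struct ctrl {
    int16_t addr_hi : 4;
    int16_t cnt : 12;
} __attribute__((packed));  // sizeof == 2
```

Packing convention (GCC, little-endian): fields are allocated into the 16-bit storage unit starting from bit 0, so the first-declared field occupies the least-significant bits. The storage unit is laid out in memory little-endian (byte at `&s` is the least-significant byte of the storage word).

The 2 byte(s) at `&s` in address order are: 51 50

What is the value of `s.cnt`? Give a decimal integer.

[0]=0x51 [1]=0x50 (little-endian) → word 0x5051
addr_hi:4 @ bit 0 → (0x5051>>0)&0xf = 0x1
cnt:12 @ bit 4 → (0x5051>>4)&0xfff = 0x505  ←
cnt signed 12b, MSB=0: value = 1285

1285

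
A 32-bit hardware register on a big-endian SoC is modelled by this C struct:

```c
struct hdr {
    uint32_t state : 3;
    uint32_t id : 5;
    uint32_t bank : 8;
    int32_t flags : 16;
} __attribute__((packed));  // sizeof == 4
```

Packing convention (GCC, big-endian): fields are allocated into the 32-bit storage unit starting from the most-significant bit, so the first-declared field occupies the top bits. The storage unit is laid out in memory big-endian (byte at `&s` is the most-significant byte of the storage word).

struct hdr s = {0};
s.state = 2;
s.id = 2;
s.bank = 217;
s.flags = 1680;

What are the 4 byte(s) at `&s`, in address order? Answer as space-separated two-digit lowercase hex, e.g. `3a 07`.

42 d9 06 90

state (3b) val=2 bits=0x2 at bit 29: 0x40000000
id (5b) val=2 bits=0x2 at bit 24: 0x42000000
bank (8b) val=217 bits=0xd9 at bit 16: 0x42d90000
flags (16b) val=1680 bits=0x690 at bit 0: 0x42d90690
word = 0x42d90690 → big-endian bytes:
  [0]=0x42  [1]=0xd9  [2]=0x06  [3]=0x90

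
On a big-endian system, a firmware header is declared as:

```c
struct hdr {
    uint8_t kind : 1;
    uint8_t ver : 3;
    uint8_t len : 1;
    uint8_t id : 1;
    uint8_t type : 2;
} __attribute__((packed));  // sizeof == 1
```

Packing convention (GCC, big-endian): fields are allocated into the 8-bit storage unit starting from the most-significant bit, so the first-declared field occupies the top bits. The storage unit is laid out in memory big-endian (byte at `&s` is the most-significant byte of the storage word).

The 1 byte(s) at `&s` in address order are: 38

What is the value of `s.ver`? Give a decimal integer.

[0]=0x38 (big-endian) → word 0x38
kind:1 @ bit 7 → (0x38>>7)&0x1 = 0x0
ver:3 @ bit 4 → (0x38>>4)&0x7 = 0x3  ←
len:1 @ bit 3 → (0x38>>3)&0x1 = 0x1
id:1 @ bit 2 → (0x38>>2)&0x1 = 0x0
type:2 @ bit 0 → (0x38>>0)&0x3 = 0x0

3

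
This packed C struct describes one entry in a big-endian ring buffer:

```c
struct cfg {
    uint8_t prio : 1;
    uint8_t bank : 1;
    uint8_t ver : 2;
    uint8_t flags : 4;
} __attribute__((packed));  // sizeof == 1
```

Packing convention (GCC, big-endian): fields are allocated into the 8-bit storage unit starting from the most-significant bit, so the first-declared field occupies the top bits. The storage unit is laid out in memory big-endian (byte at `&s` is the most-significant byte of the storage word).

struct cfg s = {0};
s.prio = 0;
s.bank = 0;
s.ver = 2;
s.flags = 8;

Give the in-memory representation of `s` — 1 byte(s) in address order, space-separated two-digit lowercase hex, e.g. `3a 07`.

prio (1b) val=0 bits=0x0 at bit 7: 0x00
bank (1b) val=0 bits=0x0 at bit 6: 0x00
ver (2b) val=2 bits=0x2 at bit 4: 0x20
flags (4b) val=8 bits=0x8 at bit 0: 0x28
word = 0x28 → big-endian bytes:
  [0]=0x28

28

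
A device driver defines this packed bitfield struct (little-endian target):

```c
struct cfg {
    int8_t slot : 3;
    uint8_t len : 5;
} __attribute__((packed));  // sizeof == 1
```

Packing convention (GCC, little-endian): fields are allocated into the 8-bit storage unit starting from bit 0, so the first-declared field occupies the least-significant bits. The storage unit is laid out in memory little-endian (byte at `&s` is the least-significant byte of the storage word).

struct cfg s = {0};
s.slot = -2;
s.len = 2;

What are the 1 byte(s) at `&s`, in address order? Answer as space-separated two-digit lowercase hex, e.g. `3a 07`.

16

slot (3b) val=-2 bits=0x6 at bit 0: 0x06
len (5b) val=2 bits=0x2 at bit 3: 0x16
word = 0x16 → little-endian bytes:
  [0]=0x16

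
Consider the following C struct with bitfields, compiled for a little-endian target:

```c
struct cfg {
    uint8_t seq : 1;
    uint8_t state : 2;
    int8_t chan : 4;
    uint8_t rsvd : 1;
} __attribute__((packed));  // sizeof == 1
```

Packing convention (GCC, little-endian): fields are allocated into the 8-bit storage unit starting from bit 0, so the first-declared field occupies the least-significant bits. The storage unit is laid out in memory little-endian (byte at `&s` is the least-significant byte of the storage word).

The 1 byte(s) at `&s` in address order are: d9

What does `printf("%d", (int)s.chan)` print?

-5

[0]=0xd9 (little-endian) → word 0xd9
seq [0+:1] = (word>>0) & 0x1 = 1
state [1+:2] = (word>>1) & 0x3 = 0
chan [3+:4] = (word>>3) & 0xf = 11  ←
rsvd [7+:1] = (word>>7) & 0x1 = 1
chan signed 4b, MSB=1: 11 - 16 = -5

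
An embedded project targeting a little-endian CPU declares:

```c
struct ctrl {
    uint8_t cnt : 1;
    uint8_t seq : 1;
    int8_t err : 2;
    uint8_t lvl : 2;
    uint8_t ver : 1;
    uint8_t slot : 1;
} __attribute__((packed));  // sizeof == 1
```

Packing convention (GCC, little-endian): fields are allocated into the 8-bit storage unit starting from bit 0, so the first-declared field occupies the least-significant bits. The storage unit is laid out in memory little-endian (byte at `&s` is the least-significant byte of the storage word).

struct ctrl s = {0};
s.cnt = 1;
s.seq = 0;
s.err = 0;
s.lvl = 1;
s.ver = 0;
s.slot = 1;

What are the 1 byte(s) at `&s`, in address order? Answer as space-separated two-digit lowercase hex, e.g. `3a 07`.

91

[0+:1] cnt=1 & 0x1 = 0x1; word=0x01
[1+:1] seq=0 & 0x1 = 0x0; word=0x01
[2+:2] err=0 & 0x3 = 0x0; word=0x01
[4+:2] lvl=1 & 0x3 = 0x1; word=0x11
[6+:1] ver=0 & 0x1 = 0x0; word=0x11
[7+:1] slot=1 & 0x1 = 0x1; word=0x91
word = 0x91 → little-endian bytes:
  [0]=0x91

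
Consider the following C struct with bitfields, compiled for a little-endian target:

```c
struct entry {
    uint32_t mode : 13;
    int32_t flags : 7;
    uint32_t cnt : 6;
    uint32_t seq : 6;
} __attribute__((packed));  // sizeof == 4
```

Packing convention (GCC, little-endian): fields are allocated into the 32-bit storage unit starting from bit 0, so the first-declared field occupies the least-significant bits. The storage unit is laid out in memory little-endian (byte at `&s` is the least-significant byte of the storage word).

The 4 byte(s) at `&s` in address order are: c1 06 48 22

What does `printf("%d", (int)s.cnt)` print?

36

[0]=0xc1 [1]=0x06 [2]=0x48 [3]=0x22 (little-endian) → word 0x224806c1
mode [0+:13] = (word>>0) & 0x1fff = 1729
flags [13+:7] = (word>>13) & 0x7f = 64
cnt [20+:6] = (word>>20) & 0x3f = 36  ←
seq [26+:6] = (word>>26) & 0x3f = 8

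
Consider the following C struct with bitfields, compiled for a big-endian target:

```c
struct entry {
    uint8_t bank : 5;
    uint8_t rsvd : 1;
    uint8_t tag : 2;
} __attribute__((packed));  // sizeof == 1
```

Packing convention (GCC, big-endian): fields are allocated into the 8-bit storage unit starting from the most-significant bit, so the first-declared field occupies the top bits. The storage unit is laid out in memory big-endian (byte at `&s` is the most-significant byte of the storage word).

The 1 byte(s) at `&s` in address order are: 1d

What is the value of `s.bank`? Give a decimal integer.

3

[0]=0x1d (big-endian) → word 0x1d
bank:5 @ bit 3 → (0x1d>>3)&0x1f = 0x3  ←
rsvd:1 @ bit 2 → (0x1d>>2)&0x1 = 0x1
tag:2 @ bit 0 → (0x1d>>0)&0x3 = 0x1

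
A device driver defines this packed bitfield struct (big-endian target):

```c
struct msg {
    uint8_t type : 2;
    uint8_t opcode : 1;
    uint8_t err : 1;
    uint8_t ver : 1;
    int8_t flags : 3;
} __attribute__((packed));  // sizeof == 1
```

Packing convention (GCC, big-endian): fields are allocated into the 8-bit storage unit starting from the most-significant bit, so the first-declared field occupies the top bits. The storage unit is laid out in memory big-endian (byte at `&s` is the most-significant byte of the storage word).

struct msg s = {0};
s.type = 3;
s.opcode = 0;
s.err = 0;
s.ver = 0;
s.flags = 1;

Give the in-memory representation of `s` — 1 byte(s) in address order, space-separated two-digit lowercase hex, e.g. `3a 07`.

type (2b) val=3 bits=0x3 at bit 6: 0xc0
opcode (1b) val=0 bits=0x0 at bit 5: 0xc0
err (1b) val=0 bits=0x0 at bit 4: 0xc0
ver (1b) val=0 bits=0x0 at bit 3: 0xc0
flags (3b) val=1 bits=0x1 at bit 0: 0xc1
word = 0xc1 → big-endian bytes:
  [0]=0xc1

c1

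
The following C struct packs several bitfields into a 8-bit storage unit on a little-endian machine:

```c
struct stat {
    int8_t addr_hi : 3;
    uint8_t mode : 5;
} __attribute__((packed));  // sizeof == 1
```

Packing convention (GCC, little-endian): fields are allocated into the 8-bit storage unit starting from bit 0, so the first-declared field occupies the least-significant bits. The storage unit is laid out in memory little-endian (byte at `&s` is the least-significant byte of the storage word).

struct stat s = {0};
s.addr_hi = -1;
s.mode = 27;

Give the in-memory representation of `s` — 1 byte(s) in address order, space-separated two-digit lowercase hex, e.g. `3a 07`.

[0+:3] addr_hi=-1 & 0x7 = 0x7; word=0x07
[3+:5] mode=27 & 0x1f = 0x1b; word=0xdf
word = 0xdf → little-endian bytes:
  [0]=0xdf

df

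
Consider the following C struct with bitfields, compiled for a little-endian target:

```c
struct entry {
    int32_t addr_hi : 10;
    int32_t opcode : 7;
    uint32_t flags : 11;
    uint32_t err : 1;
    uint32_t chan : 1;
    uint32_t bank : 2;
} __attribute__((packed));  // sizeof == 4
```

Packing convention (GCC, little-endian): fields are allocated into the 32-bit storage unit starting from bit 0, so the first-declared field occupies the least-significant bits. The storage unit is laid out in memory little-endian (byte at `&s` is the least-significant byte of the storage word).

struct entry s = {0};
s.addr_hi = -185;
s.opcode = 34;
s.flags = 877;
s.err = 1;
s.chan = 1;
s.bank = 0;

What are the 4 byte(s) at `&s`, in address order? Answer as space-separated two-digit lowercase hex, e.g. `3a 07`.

47 8b da 36

[0+:10] addr_hi=-185 & 0x3ff = 0x347; word=0x00000347
[10+:7] opcode=34 & 0x7f = 0x22; word=0x00008b47
[17+:11] flags=877 & 0x7ff = 0x36d; word=0x06da8b47
[28+:1] err=1 & 0x1 = 0x1; word=0x16da8b47
[29+:1] chan=1 & 0x1 = 0x1; word=0x36da8b47
[30+:2] bank=0 & 0x3 = 0x0; word=0x36da8b47
word = 0x36da8b47 → little-endian bytes:
  [0]=0x47  [1]=0x8b  [2]=0xda  [3]=0x36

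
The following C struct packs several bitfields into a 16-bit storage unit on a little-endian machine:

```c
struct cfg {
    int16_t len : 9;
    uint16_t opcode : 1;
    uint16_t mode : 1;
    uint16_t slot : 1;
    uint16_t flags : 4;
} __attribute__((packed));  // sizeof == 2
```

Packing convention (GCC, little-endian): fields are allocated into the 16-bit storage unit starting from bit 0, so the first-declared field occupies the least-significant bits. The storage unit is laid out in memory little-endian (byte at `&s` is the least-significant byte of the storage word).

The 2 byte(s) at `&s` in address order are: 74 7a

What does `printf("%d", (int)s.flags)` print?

7

[0]=0x74 [1]=0x7a (little-endian) → word 0x7a74
len [0+:9] = (word>>0) & 0x1ff = 116
opcode [9+:1] = (word>>9) & 0x1 = 1
mode [10+:1] = (word>>10) & 0x1 = 0
slot [11+:1] = (word>>11) & 0x1 = 1
flags [12+:4] = (word>>12) & 0xf = 7  ←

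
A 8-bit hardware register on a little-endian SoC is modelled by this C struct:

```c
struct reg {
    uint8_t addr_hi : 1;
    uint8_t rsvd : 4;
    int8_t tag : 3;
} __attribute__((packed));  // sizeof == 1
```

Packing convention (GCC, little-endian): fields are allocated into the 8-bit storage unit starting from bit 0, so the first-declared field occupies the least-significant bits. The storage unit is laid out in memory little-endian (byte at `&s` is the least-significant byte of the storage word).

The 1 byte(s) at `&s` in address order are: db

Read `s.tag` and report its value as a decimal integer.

-2

[0]=0xdb (little-endian) → word 0xdb
addr_hi [0+:1] = (word>>0) & 0x1 = 1
rsvd [1+:4] = (word>>1) & 0xf = 13
tag [5+:3] = (word>>5) & 0x7 = 6  ←
tag signed 3b, MSB=1: 6 - 8 = -2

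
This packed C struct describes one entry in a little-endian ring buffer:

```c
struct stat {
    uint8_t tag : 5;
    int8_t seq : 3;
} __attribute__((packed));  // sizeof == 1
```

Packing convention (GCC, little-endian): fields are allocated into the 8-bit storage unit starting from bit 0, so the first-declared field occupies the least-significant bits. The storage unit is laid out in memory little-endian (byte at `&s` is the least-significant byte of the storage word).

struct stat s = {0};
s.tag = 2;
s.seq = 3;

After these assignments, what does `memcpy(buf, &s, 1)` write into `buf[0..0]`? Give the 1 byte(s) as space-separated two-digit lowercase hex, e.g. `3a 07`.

tag:5 = 2 → 0x2 << 0 → word 0x02
seq:3 = 3 → 0x3 << 5 → word 0x62
word = 0x62 → little-endian bytes:
  [0]=0x62

62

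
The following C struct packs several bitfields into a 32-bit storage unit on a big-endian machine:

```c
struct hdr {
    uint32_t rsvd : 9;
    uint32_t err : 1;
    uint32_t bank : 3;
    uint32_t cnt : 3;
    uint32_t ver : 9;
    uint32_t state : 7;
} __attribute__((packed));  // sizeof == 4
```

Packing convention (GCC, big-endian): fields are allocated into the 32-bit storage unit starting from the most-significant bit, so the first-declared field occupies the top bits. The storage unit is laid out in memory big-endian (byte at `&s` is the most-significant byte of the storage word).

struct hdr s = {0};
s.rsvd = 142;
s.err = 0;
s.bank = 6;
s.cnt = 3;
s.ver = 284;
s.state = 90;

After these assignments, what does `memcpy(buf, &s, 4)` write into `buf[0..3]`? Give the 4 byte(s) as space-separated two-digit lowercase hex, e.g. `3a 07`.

47 33 8e 5a

rsvd:9 = 142 → 0x8e << 23 → word 0x47000000
err:1 = 0 → 0x0 << 22 → word 0x47000000
bank:3 = 6 → 0x6 << 19 → word 0x47300000
cnt:3 = 3 → 0x3 << 16 → word 0x47330000
ver:9 = 284 → 0x11c << 7 → word 0x47338e00
state:7 = 90 → 0x5a << 0 → word 0x47338e5a
word = 0x47338e5a → big-endian bytes:
  [0]=0x47  [1]=0x33  [2]=0x8e  [3]=0x5a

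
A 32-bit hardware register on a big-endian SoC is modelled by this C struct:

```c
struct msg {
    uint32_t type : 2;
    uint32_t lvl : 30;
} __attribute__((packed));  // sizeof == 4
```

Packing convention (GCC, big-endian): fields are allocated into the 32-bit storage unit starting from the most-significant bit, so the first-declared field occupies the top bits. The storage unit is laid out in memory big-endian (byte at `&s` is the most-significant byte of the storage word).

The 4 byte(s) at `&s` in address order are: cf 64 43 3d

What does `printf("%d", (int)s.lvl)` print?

[0]=0xcf [1]=0x64 [2]=0x43 [3]=0x3d (big-endian) → word 0xcf64433d
type:2 @ bit 30 → (0xcf64433d>>30)&0x3 = 0x3
lvl:30 @ bit 0 → (0xcf64433d>>0)&0x3fffffff = 0xf64433d  ←

258229053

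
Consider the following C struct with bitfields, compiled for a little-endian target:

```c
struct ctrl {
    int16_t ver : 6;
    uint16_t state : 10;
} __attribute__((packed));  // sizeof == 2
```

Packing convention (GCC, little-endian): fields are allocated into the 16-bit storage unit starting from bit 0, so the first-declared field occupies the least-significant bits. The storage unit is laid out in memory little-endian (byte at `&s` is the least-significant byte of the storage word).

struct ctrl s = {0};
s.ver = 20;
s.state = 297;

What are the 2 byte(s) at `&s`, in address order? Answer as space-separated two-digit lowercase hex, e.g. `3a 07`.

54 4a

ver:6 = 20 → 0x14 << 0 → word 0x0014
state:10 = 297 → 0x129 << 6 → word 0x4a54
word = 0x4a54 → little-endian bytes:
  [0]=0x54  [1]=0x4a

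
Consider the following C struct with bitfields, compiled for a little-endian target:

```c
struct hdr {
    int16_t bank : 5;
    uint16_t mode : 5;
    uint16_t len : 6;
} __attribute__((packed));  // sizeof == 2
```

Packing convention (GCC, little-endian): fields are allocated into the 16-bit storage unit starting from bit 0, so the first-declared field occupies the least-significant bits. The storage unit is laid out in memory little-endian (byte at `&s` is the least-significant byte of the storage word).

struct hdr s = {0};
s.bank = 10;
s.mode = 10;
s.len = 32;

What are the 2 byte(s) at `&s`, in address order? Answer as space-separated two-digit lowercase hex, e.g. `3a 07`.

bank:5 = 10 → 0xa << 0 → word 0x000a
mode:5 = 10 → 0xa << 5 → word 0x014a
len:6 = 32 → 0x20 << 10 → word 0x814a
word = 0x814a → little-endian bytes:
  [0]=0x4a  [1]=0x81

4a 81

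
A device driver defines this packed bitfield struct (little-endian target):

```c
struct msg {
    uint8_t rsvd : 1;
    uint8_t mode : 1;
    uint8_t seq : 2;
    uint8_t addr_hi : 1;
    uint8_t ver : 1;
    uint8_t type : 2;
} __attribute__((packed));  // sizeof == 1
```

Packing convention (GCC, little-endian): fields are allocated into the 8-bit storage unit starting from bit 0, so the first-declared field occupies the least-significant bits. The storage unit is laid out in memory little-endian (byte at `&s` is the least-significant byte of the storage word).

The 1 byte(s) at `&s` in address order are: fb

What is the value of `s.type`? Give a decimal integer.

[0]=0xfb (little-endian) → word 0xfb
rsvd [0+:1] = (word>>0) & 0x1 = 1
mode [1+:1] = (word>>1) & 0x1 = 1
seq [2+:2] = (word>>2) & 0x3 = 2
addr_hi [4+:1] = (word>>4) & 0x1 = 1
ver [5+:1] = (word>>5) & 0x1 = 1
type [6+:2] = (word>>6) & 0x3 = 3  ←

3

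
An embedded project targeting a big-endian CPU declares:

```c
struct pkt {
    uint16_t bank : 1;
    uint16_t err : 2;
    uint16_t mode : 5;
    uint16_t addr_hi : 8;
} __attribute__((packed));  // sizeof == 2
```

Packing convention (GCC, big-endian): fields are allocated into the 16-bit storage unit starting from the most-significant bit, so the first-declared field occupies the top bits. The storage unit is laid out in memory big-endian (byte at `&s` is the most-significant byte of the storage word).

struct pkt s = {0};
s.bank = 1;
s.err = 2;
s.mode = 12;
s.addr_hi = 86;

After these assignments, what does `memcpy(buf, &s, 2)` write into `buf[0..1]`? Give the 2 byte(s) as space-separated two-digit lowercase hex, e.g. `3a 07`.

bank:1 = 1 → 0x1 << 15 → word 0x8000
err:2 = 2 → 0x2 << 13 → word 0xc000
mode:5 = 12 → 0xc << 8 → word 0xcc00
addr_hi:8 = 86 → 0x56 << 0 → word 0xcc56
word = 0xcc56 → big-endian bytes:
  [0]=0xcc  [1]=0x56

cc 56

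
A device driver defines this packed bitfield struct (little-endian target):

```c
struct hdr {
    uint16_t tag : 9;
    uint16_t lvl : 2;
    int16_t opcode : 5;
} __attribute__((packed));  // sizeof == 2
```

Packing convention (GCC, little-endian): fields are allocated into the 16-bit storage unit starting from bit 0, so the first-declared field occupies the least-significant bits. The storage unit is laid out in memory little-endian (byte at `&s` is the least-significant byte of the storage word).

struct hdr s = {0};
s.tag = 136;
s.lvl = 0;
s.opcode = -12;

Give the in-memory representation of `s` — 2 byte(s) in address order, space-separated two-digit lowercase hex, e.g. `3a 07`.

[0+:9] tag=136 & 0x1ff = 0x88; word=0x0088
[9+:2] lvl=0 & 0x3 = 0x0; word=0x0088
[11+:5] opcode=-12 & 0x1f = 0x14; word=0xa088
word = 0xa088 → little-endian bytes:
  [0]=0x88  [1]=0xa0

88 a0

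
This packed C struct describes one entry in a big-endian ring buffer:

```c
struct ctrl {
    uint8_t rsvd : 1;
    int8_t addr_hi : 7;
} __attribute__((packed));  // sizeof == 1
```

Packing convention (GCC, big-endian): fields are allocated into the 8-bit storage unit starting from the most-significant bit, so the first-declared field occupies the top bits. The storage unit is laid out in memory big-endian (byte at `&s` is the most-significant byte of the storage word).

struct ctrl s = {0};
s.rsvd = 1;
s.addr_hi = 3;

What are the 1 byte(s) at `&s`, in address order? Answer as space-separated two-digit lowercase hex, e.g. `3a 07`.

83

rsvd (1b) val=1 bits=0x1 at bit 7: 0x80
addr_hi (7b) val=3 bits=0x3 at bit 0: 0x83
word = 0x83 → big-endian bytes:
  [0]=0x83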